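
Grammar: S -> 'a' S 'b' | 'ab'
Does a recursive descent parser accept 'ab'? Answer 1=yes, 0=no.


Grammar accepts strings of the form a^n b^n (n >= 1)
Word: 'ab'
Counting: 1 a's and 1 b's
Check: 1 == 1? Yes
Derivation (S -> aSb applied 0 time(s), then S -> ab): S => ab
Accepted

1


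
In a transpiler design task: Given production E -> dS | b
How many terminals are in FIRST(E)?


Production: E -> dS | b
Examining each alternative for leading terminals:
  E -> dS : first terminal = 'd'
  E -> b : first terminal = 'b'
FIRST(E) = {b, d}
Count: 2

2


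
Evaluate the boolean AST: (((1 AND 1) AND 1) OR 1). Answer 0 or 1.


Step 1: Evaluate inner node
  1 AND 1 = 1
Step 2: Evaluate next node
  1 AND 1 = 1
Step 3: Evaluate root node
  1 OR 1 = 1

1


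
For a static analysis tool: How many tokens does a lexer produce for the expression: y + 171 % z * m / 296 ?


Scanning 'y + 171 % z * m / 296'
Token 1: 'y' -> identifier
Token 2: '+' -> operator
Token 3: '171' -> integer_literal
Token 4: '%' -> operator
Token 5: 'z' -> identifier
Token 6: '*' -> operator
Token 7: 'm' -> identifier
Token 8: '/' -> operator
Token 9: '296' -> integer_literal
Total tokens: 9

9


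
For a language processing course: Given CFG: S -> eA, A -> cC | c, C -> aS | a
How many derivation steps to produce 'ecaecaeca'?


Grammar: S -> eA, A -> cC | c, C -> aS | a
Deriving 'ecaecaeca':
Step 1: S -> eA => eA
Step 2: A -> cC => ecC
Step 3: C -> aS => ecaS
Step 4: S -> eA => ecaeA
Step 5: A -> cC => ecaecC
Step 6: C -> aS => ecaecaS
Step 7: S -> eA => ecaecaeA
Step 8: A -> cC => ecaecaecC
Step 9: C -> a => ecaecaeca
Total derivation steps: 9

9


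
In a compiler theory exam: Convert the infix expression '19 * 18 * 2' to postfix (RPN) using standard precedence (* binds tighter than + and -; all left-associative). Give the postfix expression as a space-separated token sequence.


Applying the shunting-yard algorithm:
  Operand 19 -> output
  Push '*' onto operator stack -> op-stack: [*]
  Operand 18 -> output
  See '*' (prec 2); top '*' (prec 2) >= it -> pop '*' to output
  Push '*' onto operator stack -> op-stack: [*]
  Operand 2 -> output
  End of input: pop '*' to output
Postfix result: 19 18 * 2 *

19 18 * 2 *


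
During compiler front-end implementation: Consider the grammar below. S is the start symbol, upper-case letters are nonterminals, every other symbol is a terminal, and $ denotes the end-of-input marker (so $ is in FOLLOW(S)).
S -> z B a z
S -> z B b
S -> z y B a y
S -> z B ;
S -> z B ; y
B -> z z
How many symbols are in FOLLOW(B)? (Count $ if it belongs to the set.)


S is the start symbol and does not occur in any rule body, so FOLLOW(S) = {$}.
Examining every occurrence of B in a rule body:
  S -> z B a z : B is followed by terminal 'a' -> add 'a'
  S -> z B b : B is followed by terminal 'b' -> add 'b'
  S -> z y B a y : B is followed by terminal 'a' -> add 'a' (already in the set)
  S -> z B ; : B is followed by terminal ';' -> add ';'
  S -> z B ; y : B is followed by terminal ';' -> add ';' (already in the set)
  B -> z z : B does not occur in the body -> contributes nothing
FOLLOW(B) = {;, a, b}
Count: 3

3


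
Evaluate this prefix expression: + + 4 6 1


Parsing prefix expression: + + 4 6 1
Step 1: Innermost operation '+ 4 6'
  4 + 6 = 10
Step 2: Outer operation '+ [10] 1'
  10 + 1 = 11

11


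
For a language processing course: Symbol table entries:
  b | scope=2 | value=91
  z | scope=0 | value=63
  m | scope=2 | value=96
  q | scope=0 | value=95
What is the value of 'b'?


Searching symbol table for 'b':
  b | scope=2 | value=91 <- MATCH
  z | scope=0 | value=63
  m | scope=2 | value=96
  q | scope=0 | value=95
Found 'b' at scope 2 with value 91

91


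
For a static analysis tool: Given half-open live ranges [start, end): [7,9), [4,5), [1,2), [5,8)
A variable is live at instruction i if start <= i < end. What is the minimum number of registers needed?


Live ranges:
  Var0: [7, 9)
  Var1: [4, 5)
  Var2: [1, 2)
  Var3: [5, 8)
Sweep-line events (position, delta, active):
  pos=1 start -> active=1
  pos=2 end -> active=0
  pos=4 start -> active=1
  pos=5 end -> active=0
  pos=5 start -> active=1
  pos=7 start -> active=2
  pos=8 end -> active=1
  pos=9 end -> active=0
Maximum simultaneous active: 2
Minimum registers needed: 2

2


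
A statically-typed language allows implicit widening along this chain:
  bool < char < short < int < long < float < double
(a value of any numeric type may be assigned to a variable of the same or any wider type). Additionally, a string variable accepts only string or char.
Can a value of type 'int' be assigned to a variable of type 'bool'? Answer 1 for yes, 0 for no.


Target variable type: bool
Source value type: int
Numeric ranks: int=3, bool=0
Widening allowed iff rank(source) <= rank(target): 3 <= 0? No
Result: 0

0


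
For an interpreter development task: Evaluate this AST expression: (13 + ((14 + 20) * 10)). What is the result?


Expression: (13 + ((14 + 20) * 10))
Evaluating step by step:
  14 + 20 = 34
  34 * 10 = 340
  13 + 340 = 353
Result: 353

353


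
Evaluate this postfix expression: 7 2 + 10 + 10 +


Processing tokens left to right:
Push 7, Push 2
Pop 7 and 2, compute 7 + 2 = 9, push 9
Push 10
Pop 9 and 10, compute 9 + 10 = 19, push 19
Push 10
Pop 19 and 10, compute 19 + 10 = 29, push 29
Stack result: 29

29


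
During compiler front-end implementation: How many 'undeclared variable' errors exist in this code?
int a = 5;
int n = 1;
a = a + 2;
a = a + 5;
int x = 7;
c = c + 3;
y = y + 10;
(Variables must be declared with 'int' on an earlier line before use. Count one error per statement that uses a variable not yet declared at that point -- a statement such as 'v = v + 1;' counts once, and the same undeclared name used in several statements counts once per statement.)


Scanning code line by line:
  Line 1: declare 'a' -> declared = ['a']
  Line 2: declare 'n' -> declared = ['a', 'n']
  Line 3: use 'a' -> OK (declared)
  Line 4: use 'a' -> OK (declared)
  Line 5: declare 'x' -> declared = ['a', 'n', 'x']
  Line 6: use 'c' -> ERROR (undeclared)
  Line 7: use 'y' -> ERROR (undeclared)
Total undeclared variable errors: 2

2


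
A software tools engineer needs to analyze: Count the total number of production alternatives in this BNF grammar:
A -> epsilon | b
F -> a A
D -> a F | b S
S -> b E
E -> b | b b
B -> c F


Counting alternatives per rule:
  A: 2 alternative(s)
  F: 1 alternative(s)
  D: 2 alternative(s)
  S: 1 alternative(s)
  E: 2 alternative(s)
  B: 1 alternative(s)
Sum: 2 + 1 + 2 + 1 + 2 + 1 = 9

9


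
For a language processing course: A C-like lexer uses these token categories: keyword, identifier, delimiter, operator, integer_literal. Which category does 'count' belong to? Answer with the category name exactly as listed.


Token: 'count'
Checking categories:
  identifier: YES
  integer_literal: no
  operator: no
  keyword: no
  delimiter: no
Category: identifier

identifier


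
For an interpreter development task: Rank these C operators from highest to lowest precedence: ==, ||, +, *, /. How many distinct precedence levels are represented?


Looking up precedence for each operator:
  == -> precedence 3
  || -> precedence 1
  + -> precedence 5
  * -> precedence 6
  / -> precedence 6
Sorted highest to lowest: *, /, +, ==, ||
Distinct precedence values: [6, 5, 3, 1]
Number of distinct levels: 4

4


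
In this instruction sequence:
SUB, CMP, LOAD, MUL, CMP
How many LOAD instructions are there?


Scanning instruction sequence for LOAD:
  Position 1: SUB
  Position 2: CMP
  Position 3: LOAD <- MATCH
  Position 4: MUL
  Position 5: CMP
Matches at positions: [3]
Total LOAD count: 1

1


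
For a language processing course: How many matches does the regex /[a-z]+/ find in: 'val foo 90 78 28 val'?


Pattern: /[a-z]+/ (identifiers)
Input: 'val foo 90 78 28 val'
Scanning for matches:
  Match 1: 'val'
  Match 2: 'foo'
  Match 3: 'val'
Total matches: 3

3


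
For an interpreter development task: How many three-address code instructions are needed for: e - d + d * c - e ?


Expression: e - d + d * c - e
Generating three-address code (respecting * over +/- precedence):
  Instruction 1: t1 = d * c
  Instruction 2: t2 = e - d
  Instruction 3: t3 = t2 + t1
  Instruction 4: t4 = t3 - e
Total instructions: 4

4


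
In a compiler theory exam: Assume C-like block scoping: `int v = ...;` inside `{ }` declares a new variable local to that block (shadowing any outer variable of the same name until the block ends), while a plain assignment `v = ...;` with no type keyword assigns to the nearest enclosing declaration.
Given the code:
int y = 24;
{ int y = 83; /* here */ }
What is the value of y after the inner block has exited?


Analyzing scoping rules:
Outer scope: declares y = 24
Inner block: 'int y = 83;' declares a NEW y that shadows the outer one
When the block exits the inner y goes out of scope; the outer y was never modified -> 24
Result: 24

24


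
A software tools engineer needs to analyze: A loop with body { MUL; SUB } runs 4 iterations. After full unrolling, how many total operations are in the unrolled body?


Loop body operations: MUL, SUB (2 ops per iteration)
Unrolling 4 iterations:
  Iteration 1: MUL, SUB (2 ops)
  Iteration 2: MUL, SUB (2 ops)
  Iteration 3: MUL, SUB (2 ops)
  Iteration 4: MUL, SUB (2 ops)
Total: 4 iterations * 2 ops/iter = 8 operations

8


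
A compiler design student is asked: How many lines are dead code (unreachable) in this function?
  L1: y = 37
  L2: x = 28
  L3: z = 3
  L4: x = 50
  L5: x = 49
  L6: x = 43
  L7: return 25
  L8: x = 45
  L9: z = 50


Analyzing control flow:
  L1: reachable (before return)
  L2: reachable (before return)
  L3: reachable (before return)
  L4: reachable (before return)
  L5: reachable (before return)
  L6: reachable (before return)
  L7: reachable (return statement)
  L8: DEAD (after return at L7)
  L9: DEAD (after return at L7)
Return at L7, total lines = 9
Dead lines: L8 through L9
Count: 2

2


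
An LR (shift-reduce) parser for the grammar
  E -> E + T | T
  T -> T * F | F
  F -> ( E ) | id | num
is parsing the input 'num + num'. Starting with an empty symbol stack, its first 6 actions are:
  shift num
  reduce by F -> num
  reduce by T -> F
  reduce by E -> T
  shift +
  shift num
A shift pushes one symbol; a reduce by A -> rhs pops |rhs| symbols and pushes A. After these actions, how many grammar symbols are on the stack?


Tracking the symbol stack through each action:
  Action 1: shift 'num' : push -> stack = [num] (size 1)
  Action 2: reduce by F -> num : pop 1, push F -> stack = [F] (size 1)
  Action 3: reduce by T -> F : pop 1, push T -> stack = [T] (size 1)
  Action 4: reduce by E -> T : pop 1, push E -> stack = [E] (size 1)
  Action 5: shift '+' : push -> stack = [E, +] (size 2)
  Action 6: shift 'num' : push -> stack = [E, +, num] (size 3)
Final stack size: 3

3


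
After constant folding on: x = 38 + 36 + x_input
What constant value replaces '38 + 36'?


Identifying constant sub-expression:
  Original: x = 38 + 36 + x_input
  38 and 36 are both compile-time constants
  Evaluating: 38 + 36 = 74
  After folding: x = 74 + x_input

74


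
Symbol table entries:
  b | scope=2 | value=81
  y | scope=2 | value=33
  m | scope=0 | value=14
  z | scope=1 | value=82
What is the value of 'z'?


Searching symbol table for 'z':
  b | scope=2 | value=81
  y | scope=2 | value=33
  m | scope=0 | value=14
  z | scope=1 | value=82 <- MATCH
Found 'z' at scope 1 with value 82

82


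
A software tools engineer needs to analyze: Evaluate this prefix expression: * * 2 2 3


Parsing prefix expression: * * 2 2 3
Step 1: Innermost operation '* 2 2'
  2 * 2 = 4
Step 2: Outer operation '* [4] 3'
  4 * 3 = 12

12


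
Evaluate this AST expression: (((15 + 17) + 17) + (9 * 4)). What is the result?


Expression: (((15 + 17) + 17) + (9 * 4))
Evaluating step by step:
  15 + 17 = 32
  32 + 17 = 49
  9 * 4 = 36
  49 + 36 = 85
Result: 85

85


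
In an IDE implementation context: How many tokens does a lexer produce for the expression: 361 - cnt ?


Scanning '361 - cnt'
Token 1: '361' -> integer_literal
Token 2: '-' -> operator
Token 3: 'cnt' -> identifier
Total tokens: 3

3


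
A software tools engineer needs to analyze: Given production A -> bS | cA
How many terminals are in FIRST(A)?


Production: A -> bS | cA
Examining each alternative for leading terminals:
  A -> bS : first terminal = 'b'
  A -> cA : first terminal = 'c'
FIRST(A) = {b, c}
Count: 2

2


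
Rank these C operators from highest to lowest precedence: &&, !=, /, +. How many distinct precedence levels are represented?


Looking up precedence for each operator:
  && -> precedence 2
  != -> precedence 3
  / -> precedence 6
  + -> precedence 5
Sorted highest to lowest: /, +, !=, &&
Distinct precedence values: [6, 5, 3, 2]
Number of distinct levels: 4

4


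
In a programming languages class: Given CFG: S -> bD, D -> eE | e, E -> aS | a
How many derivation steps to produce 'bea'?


Grammar: S -> bD, D -> eE | e, E -> aS | a
Deriving 'bea':
Step 1: S -> bD => bD
Step 2: D -> eE => beE
Step 3: E -> a => bea
Total derivation steps: 3

3


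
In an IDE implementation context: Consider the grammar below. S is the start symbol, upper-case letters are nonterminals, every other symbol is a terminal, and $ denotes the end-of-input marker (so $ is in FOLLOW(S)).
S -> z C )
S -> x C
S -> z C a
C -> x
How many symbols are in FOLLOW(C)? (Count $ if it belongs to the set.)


S is the start symbol and does not occur in any rule body, so FOLLOW(S) = {$}.
Examining every occurrence of C in a rule body:
  S -> z C ) : C is followed by terminal ')' -> add ')'
  S -> x C : C is at the right end -> add FOLLOW(S) = {$}
  S -> z C a : C is followed by terminal 'a' -> add 'a'
  C -> x : C does not occur in the body -> contributes nothing
FOLLOW(C) = {), a, $}
Count: 3

3


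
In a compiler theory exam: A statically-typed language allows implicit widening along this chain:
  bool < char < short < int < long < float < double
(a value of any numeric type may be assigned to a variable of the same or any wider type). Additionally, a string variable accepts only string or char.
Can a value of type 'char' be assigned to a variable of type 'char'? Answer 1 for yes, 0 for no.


Target variable type: char
Source value type: char
Numeric ranks: char=1, char=1
Widening allowed iff rank(source) <= rank(target): 1 <= 1? Yes
Result: 1

1


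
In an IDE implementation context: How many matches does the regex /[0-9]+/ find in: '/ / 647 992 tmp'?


Pattern: /[0-9]+/ (int literals)
Input: '/ / 647 992 tmp'
Scanning for matches:
  Match 1: '647'
  Match 2: '992'
Total matches: 2

2


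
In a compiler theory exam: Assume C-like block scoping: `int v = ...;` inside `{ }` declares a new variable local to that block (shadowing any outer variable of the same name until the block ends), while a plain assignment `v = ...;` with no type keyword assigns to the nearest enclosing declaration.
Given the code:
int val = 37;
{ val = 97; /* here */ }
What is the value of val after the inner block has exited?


Analyzing scoping rules:
Outer scope: declares val = 37
Inner block: 'val = 97;' has no type keyword, so it is an assignment to the outer val (no shadowing)
The assignment changed the outer variable itself, so the new value persists after the block -> 97
Result: 97

97


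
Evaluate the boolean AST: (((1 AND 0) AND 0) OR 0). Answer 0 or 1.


Step 1: Evaluate inner node
  1 AND 0 = 0
Step 2: Evaluate next node
  0 AND 0 = 0
Step 3: Evaluate root node
  0 OR 0 = 0

0


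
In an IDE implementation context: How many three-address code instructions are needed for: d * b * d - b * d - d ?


Expression: d * b * d - b * d - d
Generating three-address code (respecting * over +/- precedence):
  Instruction 1: t1 = d * b
  Instruction 2: t2 = t1 * d
  Instruction 3: t3 = b * d
  Instruction 4: t4 = t2 - t3
  Instruction 5: t5 = t4 - d
Total instructions: 5

5


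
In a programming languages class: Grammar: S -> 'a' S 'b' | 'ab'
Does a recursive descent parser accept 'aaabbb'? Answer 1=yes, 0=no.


Grammar accepts strings of the form a^n b^n (n >= 1)
Word: 'aaabbb'
Counting: 3 a's and 3 b's
Check: 3 == 3? Yes
Derivation (S -> aSb applied 2 time(s), then S -> ab): S => aSb => aaSbb => aaabbb
Accepted

1


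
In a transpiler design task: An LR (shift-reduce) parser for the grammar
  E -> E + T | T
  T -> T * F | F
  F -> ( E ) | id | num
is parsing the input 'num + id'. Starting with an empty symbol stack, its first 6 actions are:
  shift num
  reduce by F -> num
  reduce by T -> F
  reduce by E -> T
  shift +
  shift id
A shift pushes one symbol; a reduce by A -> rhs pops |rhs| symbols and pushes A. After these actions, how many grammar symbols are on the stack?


Tracking the symbol stack through each action:
  Action 1: shift 'num' : push -> stack = [num] (size 1)
  Action 2: reduce by F -> num : pop 1, push F -> stack = [F] (size 1)
  Action 3: reduce by T -> F : pop 1, push T -> stack = [T] (size 1)
  Action 4: reduce by E -> T : pop 1, push E -> stack = [E] (size 1)
  Action 5: shift '+' : push -> stack = [E, +] (size 2)
  Action 6: shift 'id' : push -> stack = [E, +, id] (size 3)
Final stack size: 3

3


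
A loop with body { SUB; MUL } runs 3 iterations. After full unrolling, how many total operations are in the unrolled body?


Loop body operations: SUB, MUL (2 ops per iteration)
Unrolling 3 iterations:
  Iteration 1: SUB, MUL (2 ops)
  Iteration 2: SUB, MUL (2 ops)
  Iteration 3: SUB, MUL (2 ops)
Total: 3 iterations * 2 ops/iter = 6 operations

6


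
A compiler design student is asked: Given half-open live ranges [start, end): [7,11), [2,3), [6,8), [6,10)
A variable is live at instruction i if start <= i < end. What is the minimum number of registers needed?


Live ranges:
  Var0: [7, 11)
  Var1: [2, 3)
  Var2: [6, 8)
  Var3: [6, 10)
Sweep-line events (position, delta, active):
  pos=2 start -> active=1
  pos=3 end -> active=0
  pos=6 start -> active=1
  pos=6 start -> active=2
  pos=7 start -> active=3
  pos=8 end -> active=2
  pos=10 end -> active=1
  pos=11 end -> active=0
Maximum simultaneous active: 3
Minimum registers needed: 3

3


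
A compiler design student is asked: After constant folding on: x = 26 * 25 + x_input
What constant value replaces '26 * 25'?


Identifying constant sub-expression:
  Original: x = 26 * 25 + x_input
  26 and 25 are both compile-time constants
  Evaluating: 26 * 25 = 650
  After folding: x = 650 + x_input

650


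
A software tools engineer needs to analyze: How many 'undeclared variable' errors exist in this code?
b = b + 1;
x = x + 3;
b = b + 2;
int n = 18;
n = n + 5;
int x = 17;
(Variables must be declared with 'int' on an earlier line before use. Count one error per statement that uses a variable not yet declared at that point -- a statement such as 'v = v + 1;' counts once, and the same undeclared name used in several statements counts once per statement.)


Scanning code line by line:
  Line 1: use 'b' -> ERROR (undeclared)
  Line 2: use 'x' -> ERROR (undeclared)
  Line 3: use 'b' -> ERROR (undeclared)
  Line 4: declare 'n' -> declared = ['n']
  Line 5: use 'n' -> OK (declared)
  Line 6: declare 'x' -> declared = ['n', 'x']
Total undeclared variable errors: 3

3


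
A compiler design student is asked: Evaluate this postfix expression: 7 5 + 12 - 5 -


Processing tokens left to right:
Push 7, Push 5
Pop 7 and 5, compute 7 + 5 = 12, push 12
Push 12
Pop 12 and 12, compute 12 - 12 = 0, push 0
Push 5
Pop 0 and 5, compute 0 - 5 = -5, push -5
Stack result: -5

-5


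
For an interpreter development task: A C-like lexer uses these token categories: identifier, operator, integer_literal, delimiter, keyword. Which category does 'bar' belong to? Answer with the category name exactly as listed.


Token: 'bar'
Checking categories:
  identifier: YES
  integer_literal: no
  operator: no
  keyword: no
  delimiter: no
Category: identifier

identifier


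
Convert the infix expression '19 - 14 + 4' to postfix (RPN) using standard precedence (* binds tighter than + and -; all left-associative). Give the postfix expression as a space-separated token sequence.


Applying the shunting-yard algorithm:
  Operand 19 -> output
  Push '-' onto operator stack -> op-stack: [-]
  Operand 14 -> output
  See '+' (prec 1); top '-' (prec 1) >= it -> pop '-' to output
  Push '+' onto operator stack -> op-stack: [+]
  Operand 4 -> output
  End of input: pop '+' to output
Postfix result: 19 14 - 4 +

19 14 - 4 +


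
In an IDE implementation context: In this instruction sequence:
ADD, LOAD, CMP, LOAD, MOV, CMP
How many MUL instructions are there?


Scanning instruction sequence for MUL:
  Position 1: ADD
  Position 2: LOAD
  Position 3: CMP
  Position 4: LOAD
  Position 5: MOV
  Position 6: CMP
Matches at positions: []
Total MUL count: 0

0


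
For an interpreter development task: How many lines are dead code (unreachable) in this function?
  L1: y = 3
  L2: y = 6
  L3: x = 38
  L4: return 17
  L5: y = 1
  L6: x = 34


Analyzing control flow:
  L1: reachable (before return)
  L2: reachable (before return)
  L3: reachable (before return)
  L4: reachable (return statement)
  L5: DEAD (after return at L4)
  L6: DEAD (after return at L4)
Return at L4, total lines = 6
Dead lines: L5 through L6
Count: 2

2


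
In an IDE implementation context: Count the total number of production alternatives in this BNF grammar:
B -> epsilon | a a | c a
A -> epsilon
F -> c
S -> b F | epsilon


Counting alternatives per rule:
  B: 3 alternative(s)
  A: 1 alternative(s)
  F: 1 alternative(s)
  S: 2 alternative(s)
Sum: 3 + 1 + 1 + 2 = 7

7


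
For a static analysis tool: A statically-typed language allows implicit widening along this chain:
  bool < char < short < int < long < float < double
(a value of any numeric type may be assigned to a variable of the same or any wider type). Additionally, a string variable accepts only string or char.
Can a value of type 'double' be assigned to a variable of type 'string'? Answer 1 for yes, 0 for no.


Target variable type: string
Source value type: double
Rule: string accepts only {string, char}
  source 'double' in {string, char}? No
Result: 0

0


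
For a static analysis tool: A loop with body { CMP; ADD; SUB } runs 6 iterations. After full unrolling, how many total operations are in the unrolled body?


Loop body operations: CMP, ADD, SUB (3 ops per iteration)
Unrolling 6 iterations:
  Iteration 1: CMP, ADD, SUB (3 ops)
  Iteration 2: CMP, ADD, SUB (3 ops)
  Iteration 3: CMP, ADD, SUB (3 ops)
  Iteration 4: CMP, ADD, SUB (3 ops)
  Iteration 5: CMP, ADD, SUB (3 ops)
  Iteration 6: CMP, ADD, SUB (3 ops)
Total: 6 iterations * 3 ops/iter = 18 operations

18


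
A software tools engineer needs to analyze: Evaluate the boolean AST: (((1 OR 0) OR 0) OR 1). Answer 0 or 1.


Step 1: Evaluate inner node
  1 OR 0 = 1
Step 2: Evaluate next node
  1 OR 0 = 1
Step 3: Evaluate root node
  1 OR 1 = 1

1


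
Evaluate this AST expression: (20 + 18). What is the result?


Expression: (20 + 18)
Evaluating step by step:
  20 + 18 = 38
Result: 38

38


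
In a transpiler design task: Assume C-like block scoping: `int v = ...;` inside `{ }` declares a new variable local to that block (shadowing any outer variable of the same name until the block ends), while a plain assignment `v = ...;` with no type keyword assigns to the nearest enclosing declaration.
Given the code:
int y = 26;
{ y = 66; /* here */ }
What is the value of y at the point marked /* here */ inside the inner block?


Analyzing scoping rules:
Outer scope: declares y = 26
Inner block: 'y = 66;' has no type keyword, so it is an assignment to the outer y (no shadowing)
Inside the block, after the assignment -> 66
Result: 66

66


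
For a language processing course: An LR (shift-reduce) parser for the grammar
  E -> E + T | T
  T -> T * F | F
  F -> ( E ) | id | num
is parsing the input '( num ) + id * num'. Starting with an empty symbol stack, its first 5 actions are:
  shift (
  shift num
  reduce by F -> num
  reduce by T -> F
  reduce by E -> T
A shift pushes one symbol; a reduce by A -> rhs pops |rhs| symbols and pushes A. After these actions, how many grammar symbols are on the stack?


Tracking the symbol stack through each action:
  Action 1: shift '(' : push -> stack = [(] (size 1)
  Action 2: shift 'num' : push -> stack = [(, num] (size 2)
  Action 3: reduce by F -> num : pop 1, push F -> stack = [(, F] (size 2)
  Action 4: reduce by T -> F : pop 1, push T -> stack = [(, T] (size 2)
  Action 5: reduce by E -> T : pop 1, push E -> stack = [(, E] (size 2)
Final stack size: 2

2


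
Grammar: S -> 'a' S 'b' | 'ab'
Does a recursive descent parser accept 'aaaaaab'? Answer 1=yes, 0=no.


Grammar accepts strings of the form a^n b^n (n >= 1)
Word: 'aaaaaab'
Counting: 6 a's and 1 b's
Check: 6 == 1? No
Mismatch: a-count != b-count
Rejected

0


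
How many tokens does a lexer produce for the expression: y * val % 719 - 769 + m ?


Scanning 'y * val % 719 - 769 + m'
Token 1: 'y' -> identifier
Token 2: '*' -> operator
Token 3: 'val' -> identifier
Token 4: '%' -> operator
Token 5: '719' -> integer_literal
Token 6: '-' -> operator
Token 7: '769' -> integer_literal
Token 8: '+' -> operator
Token 9: 'm' -> identifier
Total tokens: 9

9


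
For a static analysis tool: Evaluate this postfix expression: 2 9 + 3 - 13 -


Processing tokens left to right:
Push 2, Push 9
Pop 2 and 9, compute 2 + 9 = 11, push 11
Push 3
Pop 11 and 3, compute 11 - 3 = 8, push 8
Push 13
Pop 8 and 13, compute 8 - 13 = -5, push -5
Stack result: -5

-5


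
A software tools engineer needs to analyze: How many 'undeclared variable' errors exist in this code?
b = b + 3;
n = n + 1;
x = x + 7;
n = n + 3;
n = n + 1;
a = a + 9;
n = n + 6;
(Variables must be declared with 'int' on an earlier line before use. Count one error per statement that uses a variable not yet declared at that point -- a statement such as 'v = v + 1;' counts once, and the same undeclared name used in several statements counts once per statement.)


Scanning code line by line:
  Line 1: use 'b' -> ERROR (undeclared)
  Line 2: use 'n' -> ERROR (undeclared)
  Line 3: use 'x' -> ERROR (undeclared)
  Line 4: use 'n' -> ERROR (undeclared)
  Line 5: use 'n' -> ERROR (undeclared)
  Line 6: use 'a' -> ERROR (undeclared)
  Line 7: use 'n' -> ERROR (undeclared)
Total undeclared variable errors: 7

7


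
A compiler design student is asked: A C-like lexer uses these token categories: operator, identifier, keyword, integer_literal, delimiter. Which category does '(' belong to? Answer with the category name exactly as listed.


Token: '('
Checking categories:
  identifier: no
  integer_literal: no
  operator: no
  keyword: no
  delimiter: YES
Category: delimiter

delimiter


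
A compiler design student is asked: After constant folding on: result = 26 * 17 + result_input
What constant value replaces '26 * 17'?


Identifying constant sub-expression:
  Original: result = 26 * 17 + result_input
  26 and 17 are both compile-time constants
  Evaluating: 26 * 17 = 442
  After folding: result = 442 + result_input

442


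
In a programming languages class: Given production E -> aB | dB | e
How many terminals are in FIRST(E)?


Production: E -> aB | dB | e
Examining each alternative for leading terminals:
  E -> aB : first terminal = 'a'
  E -> dB : first terminal = 'd'
  E -> e : first terminal = 'e'
FIRST(E) = {a, d, e}
Count: 3

3


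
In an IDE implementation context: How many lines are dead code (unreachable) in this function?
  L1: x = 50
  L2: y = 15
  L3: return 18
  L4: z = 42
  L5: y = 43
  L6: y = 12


Analyzing control flow:
  L1: reachable (before return)
  L2: reachable (before return)
  L3: reachable (return statement)
  L4: DEAD (after return at L3)
  L5: DEAD (after return at L3)
  L6: DEAD (after return at L3)
Return at L3, total lines = 6
Dead lines: L4 through L6
Count: 3

3


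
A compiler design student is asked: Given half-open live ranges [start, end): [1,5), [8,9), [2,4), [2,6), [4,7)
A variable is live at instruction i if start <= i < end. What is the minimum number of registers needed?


Live ranges:
  Var0: [1, 5)
  Var1: [8, 9)
  Var2: [2, 4)
  Var3: [2, 6)
  Var4: [4, 7)
Sweep-line events (position, delta, active):
  pos=1 start -> active=1
  pos=2 start -> active=2
  pos=2 start -> active=3
  pos=4 end -> active=2
  pos=4 start -> active=3
  pos=5 end -> active=2
  pos=6 end -> active=1
  pos=7 end -> active=0
  pos=8 start -> active=1
  pos=9 end -> active=0
Maximum simultaneous active: 3
Minimum registers needed: 3

3


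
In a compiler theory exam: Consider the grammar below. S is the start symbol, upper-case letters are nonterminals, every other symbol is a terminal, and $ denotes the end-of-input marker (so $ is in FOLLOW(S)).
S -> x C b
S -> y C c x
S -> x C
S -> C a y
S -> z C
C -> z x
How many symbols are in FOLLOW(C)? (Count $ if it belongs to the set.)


S is the start symbol and does not occur in any rule body, so FOLLOW(S) = {$}.
Examining every occurrence of C in a rule body:
  S -> x C b : C is followed by terminal 'b' -> add 'b'
  S -> y C c x : C is followed by terminal 'c' -> add 'c'
  S -> x C : C is at the right end -> add FOLLOW(S) = {$}
  S -> C a y : C is followed by terminal 'a' -> add 'a'
  S -> z C : C is at the right end -> add FOLLOW(S) = {$} (already in the set)
  C -> z x : C does not occur in the body -> contributes nothing
FOLLOW(C) = {a, b, c, $}
Count: 4

4


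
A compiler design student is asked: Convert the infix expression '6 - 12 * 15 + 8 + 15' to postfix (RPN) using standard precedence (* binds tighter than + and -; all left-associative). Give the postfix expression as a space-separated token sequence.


Applying the shunting-yard algorithm:
  Operand 6 -> output
  Push '-' onto operator stack -> op-stack: [-]
  Operand 12 -> output
  Push '*' onto operator stack -> op-stack: [-, *]
  Operand 15 -> output
  See '+' (prec 1); top '*' (prec 2) >= it -> pop '*' to output
  See '+' (prec 1); top '-' (prec 1) >= it -> pop '-' to output
  Push '+' onto operator stack -> op-stack: [+]
  Operand 8 -> output
  See '+' (prec 1); top '+' (prec 1) >= it -> pop '+' to output
  Push '+' onto operator stack -> op-stack: [+]
  Operand 15 -> output
  End of input: pop '+' to output
Postfix result: 6 12 15 * - 8 + 15 +

6 12 15 * - 8 + 15 +


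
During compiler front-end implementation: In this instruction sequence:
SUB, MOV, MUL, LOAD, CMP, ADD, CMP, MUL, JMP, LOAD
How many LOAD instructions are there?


Scanning instruction sequence for LOAD:
  Position 1: SUB
  Position 2: MOV
  Position 3: MUL
  Position 4: LOAD <- MATCH
  Position 5: CMP
  Position 6: ADD
  Position 7: CMP
  Position 8: MUL
  Position 9: JMP
  Position 10: LOAD <- MATCH
Matches at positions: [4, 10]
Total LOAD count: 2

2


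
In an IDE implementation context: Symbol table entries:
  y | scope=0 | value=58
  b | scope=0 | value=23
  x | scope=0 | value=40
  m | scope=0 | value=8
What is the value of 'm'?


Searching symbol table for 'm':
  y | scope=0 | value=58
  b | scope=0 | value=23
  x | scope=0 | value=40
  m | scope=0 | value=8 <- MATCH
Found 'm' at scope 0 with value 8

8


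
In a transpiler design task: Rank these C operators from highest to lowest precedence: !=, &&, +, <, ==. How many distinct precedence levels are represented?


Looking up precedence for each operator:
  != -> precedence 3
  && -> precedence 2
  + -> precedence 5
  < -> precedence 4
  == -> precedence 3
Sorted highest to lowest: +, <, !=, ==, &&
Distinct precedence values: [5, 4, 3, 2]
Number of distinct levels: 4

4


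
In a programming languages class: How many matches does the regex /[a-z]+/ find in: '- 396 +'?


Pattern: /[a-z]+/ (identifiers)
Input: '- 396 +'
Scanning for matches:
Total matches: 0

0


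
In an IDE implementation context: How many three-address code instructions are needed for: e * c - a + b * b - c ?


Expression: e * c - a + b * b - c
Generating three-address code (respecting * over +/- precedence):
  Instruction 1: t1 = e * c
  Instruction 2: t2 = b * b
  Instruction 3: t3 = t1 - a
  Instruction 4: t4 = t3 + t2
  Instruction 5: t5 = t4 - c
Total instructions: 5

5


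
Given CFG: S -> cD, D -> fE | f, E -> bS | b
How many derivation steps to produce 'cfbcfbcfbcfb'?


Grammar: S -> cD, D -> fE | f, E -> bS | b
Deriving 'cfbcfbcfbcfb':
Step 1: S -> cD => cD
Step 2: D -> fE => cfE
Step 3: E -> bS => cfbS
Step 4: S -> cD => cfbcD
Step 5: D -> fE => cfbcfE
Step 6: E -> bS => cfbcfbS
Step 7: S -> cD => cfbcfbcD
Step 8: D -> fE => cfbcfbcfE
Step 9: E -> bS => cfbcfbcfbS
Step 10: S -> cD => cfbcfbcfbcD
Step 11: D -> fE => cfbcfbcfbcfE
Step 12: E -> b => cfbcfbcfbcfb
Total derivation steps: 12

12


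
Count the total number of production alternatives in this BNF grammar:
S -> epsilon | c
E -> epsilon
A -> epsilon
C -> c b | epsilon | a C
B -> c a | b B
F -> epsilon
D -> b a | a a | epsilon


Counting alternatives per rule:
  S: 2 alternative(s)
  E: 1 alternative(s)
  A: 1 alternative(s)
  C: 3 alternative(s)
  B: 2 alternative(s)
  F: 1 alternative(s)
  D: 3 alternative(s)
Sum: 2 + 1 + 1 + 3 + 2 + 1 + 3 = 13

13


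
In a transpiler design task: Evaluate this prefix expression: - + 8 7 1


Parsing prefix expression: - + 8 7 1
Step 1: Innermost operation '+ 8 7'
  8 + 7 = 15
Step 2: Outer operation '- [15] 1'
  15 - 1 = 14

14


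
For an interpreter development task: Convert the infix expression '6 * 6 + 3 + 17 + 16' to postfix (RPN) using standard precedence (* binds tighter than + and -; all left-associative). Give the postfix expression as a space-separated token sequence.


Applying the shunting-yard algorithm:
  Operand 6 -> output
  Push '*' onto operator stack -> op-stack: [*]
  Operand 6 -> output
  See '+' (prec 1); top '*' (prec 2) >= it -> pop '*' to output
  Push '+' onto operator stack -> op-stack: [+]
  Operand 3 -> output
  See '+' (prec 1); top '+' (prec 1) >= it -> pop '+' to output
  Push '+' onto operator stack -> op-stack: [+]
  Operand 17 -> output
  See '+' (prec 1); top '+' (prec 1) >= it -> pop '+' to output
  Push '+' onto operator stack -> op-stack: [+]
  Operand 16 -> output
  End of input: pop '+' to output
Postfix result: 6 6 * 3 + 17 + 16 +

6 6 * 3 + 17 + 16 +


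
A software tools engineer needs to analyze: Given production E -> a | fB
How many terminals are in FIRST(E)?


Production: E -> a | fB
Examining each alternative for leading terminals:
  E -> a : first terminal = 'a'
  E -> fB : first terminal = 'f'
FIRST(E) = {a, f}
Count: 2

2


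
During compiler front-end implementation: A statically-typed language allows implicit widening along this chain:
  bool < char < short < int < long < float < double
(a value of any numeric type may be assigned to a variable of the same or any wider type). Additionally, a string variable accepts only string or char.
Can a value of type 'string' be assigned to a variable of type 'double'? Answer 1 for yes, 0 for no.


Target variable type: double
Source value type: string
Rule: string cannot widen to any numeric type
Result: 0

0


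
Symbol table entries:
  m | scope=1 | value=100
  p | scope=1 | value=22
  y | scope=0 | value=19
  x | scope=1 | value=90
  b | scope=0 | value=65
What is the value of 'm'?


Searching symbol table for 'm':
  m | scope=1 | value=100 <- MATCH
  p | scope=1 | value=22
  y | scope=0 | value=19
  x | scope=1 | value=90
  b | scope=0 | value=65
Found 'm' at scope 1 with value 100

100


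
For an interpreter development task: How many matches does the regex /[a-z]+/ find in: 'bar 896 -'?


Pattern: /[a-z]+/ (identifiers)
Input: 'bar 896 -'
Scanning for matches:
  Match 1: 'bar'
Total matches: 1

1


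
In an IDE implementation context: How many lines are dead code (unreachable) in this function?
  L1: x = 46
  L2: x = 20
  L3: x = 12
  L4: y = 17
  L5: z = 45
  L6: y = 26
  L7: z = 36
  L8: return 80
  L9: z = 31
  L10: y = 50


Analyzing control flow:
  L1: reachable (before return)
  L2: reachable (before return)
  L3: reachable (before return)
  L4: reachable (before return)
  L5: reachable (before return)
  L6: reachable (before return)
  L7: reachable (before return)
  L8: reachable (return statement)
  L9: DEAD (after return at L8)
  L10: DEAD (after return at L8)
Return at L8, total lines = 10
Dead lines: L9 through L10
Count: 2

2


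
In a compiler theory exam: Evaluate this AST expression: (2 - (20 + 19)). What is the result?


Expression: (2 - (20 + 19))
Evaluating step by step:
  20 + 19 = 39
  2 - 39 = -37
Result: -37

-37


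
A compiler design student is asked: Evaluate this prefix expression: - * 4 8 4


Parsing prefix expression: - * 4 8 4
Step 1: Innermost operation '* 4 8'
  4 * 8 = 32
Step 2: Outer operation '- [32] 4'
  32 - 4 = 28

28


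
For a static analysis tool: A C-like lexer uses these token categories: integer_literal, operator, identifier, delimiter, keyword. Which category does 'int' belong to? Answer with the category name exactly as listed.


Token: 'int'
Checking categories:
  identifier: no
  integer_literal: no
  operator: no
  keyword: YES
  delimiter: no
Category: keyword

keyword


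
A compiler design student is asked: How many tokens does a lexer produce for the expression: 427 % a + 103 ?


Scanning '427 % a + 103'
Token 1: '427' -> integer_literal
Token 2: '%' -> operator
Token 3: 'a' -> identifier
Token 4: '+' -> operator
Token 5: '103' -> integer_literal
Total tokens: 5

5


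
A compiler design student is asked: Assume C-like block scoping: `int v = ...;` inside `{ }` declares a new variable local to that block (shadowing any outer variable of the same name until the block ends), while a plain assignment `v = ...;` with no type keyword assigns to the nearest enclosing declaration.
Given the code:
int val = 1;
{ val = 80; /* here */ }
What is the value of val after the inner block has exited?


Analyzing scoping rules:
Outer scope: declares val = 1
Inner block: 'val = 80;' has no type keyword, so it is an assignment to the outer val (no shadowing)
The assignment changed the outer variable itself, so the new value persists after the block -> 80
Result: 80

80


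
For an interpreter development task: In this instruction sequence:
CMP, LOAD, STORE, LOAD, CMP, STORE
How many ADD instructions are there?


Scanning instruction sequence for ADD:
  Position 1: CMP
  Position 2: LOAD
  Position 3: STORE
  Position 4: LOAD
  Position 5: CMP
  Position 6: STORE
Matches at positions: []
Total ADD count: 0

0


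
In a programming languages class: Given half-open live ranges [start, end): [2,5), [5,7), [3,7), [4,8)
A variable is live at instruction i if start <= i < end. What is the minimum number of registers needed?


Live ranges:
  Var0: [2, 5)
  Var1: [5, 7)
  Var2: [3, 7)
  Var3: [4, 8)
Sweep-line events (position, delta, active):
  pos=2 start -> active=1
  pos=3 start -> active=2
  pos=4 start -> active=3
  pos=5 end -> active=2
  pos=5 start -> active=3
  pos=7 end -> active=2
  pos=7 end -> active=1
  pos=8 end -> active=0
Maximum simultaneous active: 3
Minimum registers needed: 3

3


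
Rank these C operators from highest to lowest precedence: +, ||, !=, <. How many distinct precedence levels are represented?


Looking up precedence for each operator:
  + -> precedence 5
  || -> precedence 1
  != -> precedence 3
  < -> precedence 4
Sorted highest to lowest: +, <, !=, ||
Distinct precedence values: [5, 4, 3, 1]
Number of distinct levels: 4

4


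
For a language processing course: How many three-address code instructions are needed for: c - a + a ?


Expression: c - a + a
Generating three-address code (respecting * over +/- precedence):
  Instruction 1: t1 = c - a
  Instruction 2: t2 = t1 + a
Total instructions: 2

2


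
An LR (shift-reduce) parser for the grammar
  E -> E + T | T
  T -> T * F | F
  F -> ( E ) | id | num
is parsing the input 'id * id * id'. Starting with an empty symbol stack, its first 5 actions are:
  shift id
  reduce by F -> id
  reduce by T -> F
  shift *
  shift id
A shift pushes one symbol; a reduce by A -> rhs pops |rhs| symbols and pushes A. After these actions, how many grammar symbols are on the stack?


Tracking the symbol stack through each action:
  Action 1: shift 'id' : push -> stack = [id] (size 1)
  Action 2: reduce by F -> id : pop 1, push F -> stack = [F] (size 1)
  Action 3: reduce by T -> F : pop 1, push T -> stack = [T] (size 1)
  Action 4: shift '*' : push -> stack = [T, *] (size 2)
  Action 5: shift 'id' : push -> stack = [T, *, id] (size 3)
Final stack size: 3

3
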